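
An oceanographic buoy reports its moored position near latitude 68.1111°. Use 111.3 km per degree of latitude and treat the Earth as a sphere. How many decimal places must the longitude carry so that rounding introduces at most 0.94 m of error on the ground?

5 decimal places

At 68.1111° one degree of longitude covers 111300 × cos 68.1111° ≈ 111300 × 0.3728 ≈ 41493.5 m.
With N decimal places the half-ulp bound is 0.5·10⁻ᴺ°, or 0.5·10⁻ᴺ × 41493.5 m on the ground.
Need 0.5 × 41493.5 × 10⁻ᴺ ≤ 0.94 → 10⁻ᴺ ≤ 4.531e-05, so N ≥ 4.34.
At 4 places the error can reach 2.07 m, but 5 places keeps it to 0.207 m.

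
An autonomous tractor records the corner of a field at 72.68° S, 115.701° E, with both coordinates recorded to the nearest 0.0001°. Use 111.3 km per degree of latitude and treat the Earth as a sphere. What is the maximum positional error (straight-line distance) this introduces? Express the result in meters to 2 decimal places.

5.81 meters

Rounding to 4 decimal places leaves each coordinate within ±5e-05° of the true value.
N–S: 5e-05° × 111300 m/° = 5.565 m.
East–west component at 72.68°: 5e-05° × 111300 × cos 72.68° ≈ 5e-05 × 33134.9 ≈ 1.65675 m.
Worst case both components are at the extreme and orthogonal: √(5.565² + 1.65675²) ≈ 5.80638 m.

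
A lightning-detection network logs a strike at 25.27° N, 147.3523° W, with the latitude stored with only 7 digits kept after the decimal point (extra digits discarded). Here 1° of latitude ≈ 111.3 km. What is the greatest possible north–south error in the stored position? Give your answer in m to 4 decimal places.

Truncating at 7 decimal places can drop up to a full unit in the last place, so the latitude may be off by as much as 1e-07°.
North–south distance: 1e-07° × 111300 m/° = 0.01113 m.

0.0111 m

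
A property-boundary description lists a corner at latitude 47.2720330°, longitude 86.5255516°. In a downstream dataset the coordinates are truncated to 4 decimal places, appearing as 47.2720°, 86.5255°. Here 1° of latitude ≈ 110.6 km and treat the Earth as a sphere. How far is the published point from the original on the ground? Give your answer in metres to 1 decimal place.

5.3 metres

Δlat = 47.2720330 − 47.2720 = +0.0000330°; Δlon = 86.5255516 − 86.5255 = +0.0000516°.
N–S: 0.0000330° × 110600 m/° = 3.6498 m.
E–W at 47.272°: 0.0000516° × 110600 × cos 47.272° = 0.0000516 × 110600 × 0.6785 ≈ 3.87228 m.
Hypotenuse of the two orthogonal shifts: √(3.6498² + 3.87228²) = 5.32124 m.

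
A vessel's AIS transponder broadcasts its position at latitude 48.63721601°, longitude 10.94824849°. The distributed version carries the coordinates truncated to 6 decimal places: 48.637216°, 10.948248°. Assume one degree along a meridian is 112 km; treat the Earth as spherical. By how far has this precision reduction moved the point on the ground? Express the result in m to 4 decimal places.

0.0363 m

The latitude changed by +0.00000001° and the longitude by +0.00000049°.
N–S: 0.00000001° × 112000 m/° = 0.00112 m.
E–W at 48.6372°: 0.00000049° × 112000 × cos 48.6372° = 0.00000049 × 112000 × 0.6608 ≈ 0.036266 m.
Distance: √(0.00112² + 0.036266²) ≈ 0.0362833 m.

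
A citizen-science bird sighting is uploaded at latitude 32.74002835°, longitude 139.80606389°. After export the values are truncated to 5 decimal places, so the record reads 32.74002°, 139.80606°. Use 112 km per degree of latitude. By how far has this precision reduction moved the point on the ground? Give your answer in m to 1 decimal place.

Δlat = 32.74002835 − 32.74002 = +0.00000835°; Δlon = 139.80606389 − 139.80606 = +0.00000389°.
N–S: 0.00000835° × 112000 m/° = 0.9352 m.
E–W at 32.74°: 0.00000389° × 112000 × cos 32.74° = 0.00000389 × 112000 × 0.8411 ≈ 0.366465 m.
Hypotenuse of the two orthogonal shifts: √(0.9352² + 0.366465²) = 1.00444 m.

1.0 m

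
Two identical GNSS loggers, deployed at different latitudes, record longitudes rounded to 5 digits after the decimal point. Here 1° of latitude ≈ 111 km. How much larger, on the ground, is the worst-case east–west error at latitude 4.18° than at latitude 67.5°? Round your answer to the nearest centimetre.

Rounding to 5 decimal places leaves the longitude within ±5e-06° of the true value.
At 4.18°: 5e-06° × 111000 × cos 4.18° = 5e-06 × 111000 × 0.9973 ≈ 0.55352 m.
Error at 67.5° = 5e-06° × 111000 × cos 67.5° ≈ 0.555 × 0.3827 = 0.21239 m.
So the lower-latitude error exceeds the higher by 0.55352 − 0.21239 = 0.34113 m.
That is 0.341134 m = 34.113 cm.

34 centimetres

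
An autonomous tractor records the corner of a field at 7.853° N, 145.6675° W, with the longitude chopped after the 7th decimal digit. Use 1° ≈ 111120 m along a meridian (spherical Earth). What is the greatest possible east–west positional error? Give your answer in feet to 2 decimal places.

Truncating at 7 decimal places can drop up to a full unit in the last place, so the longitude may be off by as much as 1e-07°.
One degree of longitude at 7.853° is 111120 × cos 7.853° ≈ 111120 × 0.9906 = 110078 m.
East–west error: 1e-07° × 110078 m/° ≈ 0.0110078 m.
Converting: 0.0110078 m × 3.2808 ft/m ≈ 0.036115 ft.

0.04 feet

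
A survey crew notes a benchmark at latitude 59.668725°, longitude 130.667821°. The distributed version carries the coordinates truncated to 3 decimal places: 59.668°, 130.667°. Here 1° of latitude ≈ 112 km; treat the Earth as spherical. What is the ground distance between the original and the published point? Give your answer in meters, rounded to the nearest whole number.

94 meters

The latitude changed by +0.000725° and the longitude by +0.000821°.
North–south shift: 0.000725 × 112000 = 81.2 m.
East–west at this latitude: 0.000821° × 112000 × cos 59.668° ≈ 0.000821 × 56561.1 = 46.4367 m.
Combined displacement = (81.2² + 46.4367²)^½ ≈ 93.5404 m.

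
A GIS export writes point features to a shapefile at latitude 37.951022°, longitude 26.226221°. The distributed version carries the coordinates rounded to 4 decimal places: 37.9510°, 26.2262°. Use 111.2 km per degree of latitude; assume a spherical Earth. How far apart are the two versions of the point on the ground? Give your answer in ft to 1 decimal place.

Δlat = 37.951022 − 37.9510 = +0.000022°; Δlon = 26.226221 − 26.2262 = +0.000021°.
N–S: 0.000022° × 111200 m/° = 2.4464 m.
East–west at this latitude: 0.000021° × 111200 × cos 37.951° ≈ 0.000021 × 87685.3 = 1.84139 m.
Distance: √(2.4464² + 1.84139²) ≈ 3.06196 m.
Converting: 3.06196 m × 3.2808 ft/m ≈ 10.046 ft.

10.0 ft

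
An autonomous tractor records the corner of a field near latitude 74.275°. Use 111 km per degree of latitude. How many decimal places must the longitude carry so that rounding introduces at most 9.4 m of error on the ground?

4 decimal places

At 74.275° one degree of longitude covers 111000 × cos 74.275° ≈ 111000 × 0.2710 ≈ 30083.3 m.
With N decimal places the half-ulp bound is 0.5·10⁻ᴺ°, or 0.5·10⁻ᴺ × 30083.3 m on the ground.
Setting 15041.6 × 10⁻ᴺ ≤ 9.4 gives 10ᴺ ≥ 1600, i.e. N ≥ 3.20.
N = 3 would give 15 m (too coarse); N = 4 gives 1.5 m ≤ 9.4 m.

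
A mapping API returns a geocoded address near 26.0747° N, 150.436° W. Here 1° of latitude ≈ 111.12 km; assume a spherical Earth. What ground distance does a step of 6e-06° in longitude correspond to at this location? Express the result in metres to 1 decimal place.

0.6 metres

At 26.0747° a degree of longitude is 111120 × cos 26.0747° ≈ 99810.4 m, so 6e-06° corresponds to 0.598862 m.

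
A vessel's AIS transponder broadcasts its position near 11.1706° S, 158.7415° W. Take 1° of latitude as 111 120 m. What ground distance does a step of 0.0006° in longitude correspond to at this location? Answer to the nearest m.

65 m

One degree of longitude here spans 111120 × cos 11.1706° = 111120 × 0.9811 ≈ 109015 m; 0.0006° of that is 65.4089 m.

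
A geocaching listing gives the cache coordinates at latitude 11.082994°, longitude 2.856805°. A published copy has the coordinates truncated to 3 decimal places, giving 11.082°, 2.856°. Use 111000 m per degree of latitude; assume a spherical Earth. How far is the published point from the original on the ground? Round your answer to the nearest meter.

Δlat = 11.082994 − 11.082 = +0.000994°; Δlon = 2.856805 − 2.856 = +0.000805°.
N–S: 0.000994° × 111000 m/° = 110.334 m.
East–west at this latitude: 0.000805° × 111000 × cos 11.082° ≈ 0.000805 × 108930 = 87.6888 m.
Combined displacement = (110.334² + 87.6888²)^½ ≈ 140.936 m.

141 meters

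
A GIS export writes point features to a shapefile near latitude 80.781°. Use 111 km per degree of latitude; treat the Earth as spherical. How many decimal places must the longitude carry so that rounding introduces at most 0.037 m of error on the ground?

At 80.781° one degree of longitude covers 111000 × cos 80.781° ≈ 111000 × 0.1602 ≈ 17783.1 m.
N decimal places → at most half a unit in the last place, 0.5 × 10⁻ᴺ° = 17783.1/2 × 10⁻ᴺ m.
Need 0.5 × 17783.1 × 10⁻ᴺ ≤ 0.037 → 10⁻ᴺ ≤ 4.161e-06, so N ≥ 5.38.
So 6 decimal places suffice (0.00889 m); 5 would allow up to 0.0889 m.

6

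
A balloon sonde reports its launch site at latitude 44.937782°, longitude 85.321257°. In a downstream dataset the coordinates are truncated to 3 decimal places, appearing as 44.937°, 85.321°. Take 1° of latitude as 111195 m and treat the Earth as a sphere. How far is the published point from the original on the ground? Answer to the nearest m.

The latitude changed by +0.000782° and the longitude by +0.000257°.
N–S: 0.000782° × 111195 m/° = 86.9545 m.
East–west at this latitude: 0.000257° × 111195 × cos 44.937° ≈ 0.000257 × 78713.1 = 20.2293 m.
Combined displacement = (86.9545² + 20.2293²)^½ ≈ 89.2766 m.

89 m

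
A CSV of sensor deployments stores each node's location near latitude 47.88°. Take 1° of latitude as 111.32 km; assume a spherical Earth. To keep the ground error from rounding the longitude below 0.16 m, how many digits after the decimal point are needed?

At 47.88° one degree of longitude covers 111320 × cos 47.88° ≈ 111320 × 0.6707 ≈ 74660.7 m.
N decimal places → at most half a unit in the last place, 0.5 × 10⁻ᴺ° = 74660.7/2 × 10⁻ᴺ m.
Need 0.5 × 74660.7 × 10⁻ᴺ ≤ 0.16 → 10⁻ᴺ ≤ 4.286e-06, so N ≥ 5.37.
N = 5 would give 0.373 m (too coarse); N = 6 gives 0.0373 m ≤ 0.16 m.

6 decimal places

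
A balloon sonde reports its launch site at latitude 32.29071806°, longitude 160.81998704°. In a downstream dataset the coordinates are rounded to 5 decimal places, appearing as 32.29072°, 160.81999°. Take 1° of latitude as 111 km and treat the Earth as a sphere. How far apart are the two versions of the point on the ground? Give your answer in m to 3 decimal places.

The latitude changed by -0.00000194° and the longitude by -0.00000296°.
North–south shift: -0.00000194 × 111000 = -0.21534 m.
E–W at 32.2907°: -0.00000296° × 111000 × cos 32.2907° = -0.00000296 × 111000 × 0.8453 ≈ -0.277748 m.
Distance: √(0.21534² + 0.277748²) ≈ 0.351447 m.

0.351 m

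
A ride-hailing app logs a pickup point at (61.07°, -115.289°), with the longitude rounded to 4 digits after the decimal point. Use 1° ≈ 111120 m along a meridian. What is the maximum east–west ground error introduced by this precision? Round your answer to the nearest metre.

3 metres

Rounding to 4 decimal places leaves the longitude within ±5e-05° of the true value.
Parallels shrink by cos φ, so at 61.07° a degree of longitude is 111120 × 0.4837 ≈ 53753.3 m.
So at most 5e-05° × 53753.3 ≈ 2.68766 m east–west.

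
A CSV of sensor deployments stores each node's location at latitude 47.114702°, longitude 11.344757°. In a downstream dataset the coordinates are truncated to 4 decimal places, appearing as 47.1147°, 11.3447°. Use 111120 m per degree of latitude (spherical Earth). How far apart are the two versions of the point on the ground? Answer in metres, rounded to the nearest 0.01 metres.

4.32 metres

The latitude changed by +0.000002° and the longitude by +0.000057°.
N–S: 0.000002° × 111120 m/° = 0.22224 m.
E–W at 47.1147°: 0.000057° × 111120 × cos 47.1147° = 0.000057 × 111120 × 0.6805 ≈ 4.31039 m.
Combined displacement = (0.22224² + 4.31039²)^½ ≈ 4.31611 m.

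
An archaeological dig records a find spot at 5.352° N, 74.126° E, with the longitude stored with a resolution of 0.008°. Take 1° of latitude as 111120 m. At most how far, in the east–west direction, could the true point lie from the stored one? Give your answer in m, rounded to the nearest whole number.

With a 0.008° grid the true value lies within half a step, ±0.008°/2 = ±0.004°, of the stored one.
Parallels shrink by cos φ, so at 5.352° a degree of longitude is 111120 × 0.9956 ≈ 110636 m.
So at most 0.004° × 110636 ≈ 442.542 m east–west.

443 m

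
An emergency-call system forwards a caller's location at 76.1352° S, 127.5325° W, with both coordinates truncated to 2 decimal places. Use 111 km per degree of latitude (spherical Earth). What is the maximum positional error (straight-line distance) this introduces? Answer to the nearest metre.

1141 metres

Truncating at 2 decimal places can drop up to a full unit in the last place, so each coordinate may be off by as much as 0.01°.
N–S: 0.01° × 111000 m/° = 1110 m.
Longitude error → 0.01 × 111000 × cos 76.1352° = 0.01 × 111000 × 0.2396 ≈ 265.991 m.
Combining orthogonally: (1110² + 265.991²)^½ ≈ 1141.43 m.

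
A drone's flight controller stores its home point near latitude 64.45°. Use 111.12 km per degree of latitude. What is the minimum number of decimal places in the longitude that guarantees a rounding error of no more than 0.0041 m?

At 64.45° one degree of longitude covers 111120 × cos 64.45° ≈ 111120 × 0.4313 ≈ 47925.9 m.
With N decimal places the half-ulp bound is 0.5·10⁻ᴺ°, or 0.5·10⁻ᴺ × 47925.9 m on the ground.
Setting 23962.9 × 10⁻ᴺ ≤ 0.0041 gives 10ᴺ ≥ 5.845e+06, i.e. N ≥ 6.77.
So 7 decimal places suffice (0.0024 m); 6 would allow up to 0.024 m.

7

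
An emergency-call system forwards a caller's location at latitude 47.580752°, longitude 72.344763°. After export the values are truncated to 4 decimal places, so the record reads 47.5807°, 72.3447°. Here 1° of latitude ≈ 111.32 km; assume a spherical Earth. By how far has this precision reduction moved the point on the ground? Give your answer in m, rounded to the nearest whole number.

The latitude changed by +0.000052° and the longitude by +0.000063°.
North–south shift: 0.000052 × 111320 = 5.78864 m.
E–W at 47.5807°: 0.000063° × 111320 × cos 47.5807° = 0.000063 × 111320 × 0.6746 ≈ 4.73073 m.
Combined displacement = (5.78864² + 4.73073²)^½ ≈ 7.47584 m.

7 m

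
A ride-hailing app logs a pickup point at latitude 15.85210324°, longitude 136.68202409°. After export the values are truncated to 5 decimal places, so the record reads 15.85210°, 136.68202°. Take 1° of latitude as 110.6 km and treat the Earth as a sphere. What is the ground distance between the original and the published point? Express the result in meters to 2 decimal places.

0.56 meters

The latitude changed by +0.00000324° and the longitude by +0.00000409°.
North–south shift: 0.00000324 × 110600 = 0.358344 m.
East–west at this latitude: 0.00000409° × 110600 × cos 15.8521° ≈ 0.00000409 × 106394 = 0.435151 m.
Hypotenuse of the two orthogonal shifts: √(0.358344² + 0.435151²) = 0.563708 m.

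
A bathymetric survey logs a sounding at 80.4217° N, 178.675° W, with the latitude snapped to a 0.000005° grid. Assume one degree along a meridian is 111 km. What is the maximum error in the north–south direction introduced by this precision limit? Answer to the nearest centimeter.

28 centimeters

With a 0.000005° grid the true value lies within half a step, ±0.000005°/2 = ±2.5e-06°, of the stored one.
North–south distance: 2.5e-06° × 111000 m/° = 0.2775 m.
That is 0.2775 m = 27.75 cm.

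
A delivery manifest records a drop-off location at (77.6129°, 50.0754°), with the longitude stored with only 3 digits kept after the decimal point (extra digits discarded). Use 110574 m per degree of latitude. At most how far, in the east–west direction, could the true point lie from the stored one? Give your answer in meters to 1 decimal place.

23.7 meters

Truncating at 3 decimal places can drop up to a full unit in the last place, so the longitude may be off by as much as 0.001°.
Parallels shrink by cos φ, so at 77.6129° a degree of longitude is 110574 × 0.2145 ≈ 23719.8 m.
Maximum E–W displacement: 0.001 × 23719.8 = 23.7198 m.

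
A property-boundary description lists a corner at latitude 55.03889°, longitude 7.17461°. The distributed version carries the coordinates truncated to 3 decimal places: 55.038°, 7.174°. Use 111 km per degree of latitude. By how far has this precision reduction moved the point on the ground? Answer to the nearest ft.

348 ft

Δlat = 55.03889 − 55.038 = +0.00089°; Δlon = 7.17461 − 7.174 = +0.00061°.
N–S: 0.00089° × 111000 m/° = 98.79 m.
East–west at this latitude: 0.00061° × 111000 × cos 55.038° ≈ 0.00061 × 63606.7 = 38.8001 m.
Hypotenuse of the two orthogonal shifts: √(98.79² + 38.8001²) = 106.136 m.
Converting: 106.136 m × 3.2808 ft/m ≈ 348.22 ft.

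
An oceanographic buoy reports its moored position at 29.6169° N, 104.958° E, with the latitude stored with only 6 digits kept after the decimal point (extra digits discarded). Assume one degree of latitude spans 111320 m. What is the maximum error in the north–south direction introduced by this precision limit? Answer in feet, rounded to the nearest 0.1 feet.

Truncating at 6 decimal places can drop up to a full unit in the last place, so the latitude may be off by as much as 1e-06°.
North–south distance: 1e-06° × 111320 m/° = 0.11132 m.
Converting: 0.11132 m × 3.2808 ft/m ≈ 0.36522 ft.

0.4 feet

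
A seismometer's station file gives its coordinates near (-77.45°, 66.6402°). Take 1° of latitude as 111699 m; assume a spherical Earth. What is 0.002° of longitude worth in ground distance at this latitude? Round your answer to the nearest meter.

At 77.45° a degree of longitude is 111699 × cos 77.45° ≈ 24271.2 m, so 0.002° corresponds to 48.5425 m.

49 meters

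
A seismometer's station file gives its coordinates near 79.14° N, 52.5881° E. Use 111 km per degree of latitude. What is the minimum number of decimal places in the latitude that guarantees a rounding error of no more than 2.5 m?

5 decimal places

One degree of latitude covers 111000 m.
N decimal places → at most half a unit in the last place, 0.5 × 10⁻ᴺ° = 111000/2 × 10⁻ᴺ m.
Need 0.5 × 111000 × 10⁻ᴺ ≤ 2.5 → 10⁻ᴺ ≤ 4.505e-05, so N ≥ 4.35.
So 5 decimal places suffice (0.555 m); 4 would allow up to 5.55 m.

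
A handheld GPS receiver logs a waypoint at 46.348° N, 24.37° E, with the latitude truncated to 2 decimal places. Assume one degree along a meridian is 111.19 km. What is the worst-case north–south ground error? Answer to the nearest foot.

3648 feet

Truncating at 2 decimal places can drop up to a full unit in the last place, so the latitude may be off by as much as 0.01°.
North–south distance: 0.01° × 111190 m/° = 1111.9 m.
In feet: 1111.9 m ÷ 0.3048 ≈ 3648 ft.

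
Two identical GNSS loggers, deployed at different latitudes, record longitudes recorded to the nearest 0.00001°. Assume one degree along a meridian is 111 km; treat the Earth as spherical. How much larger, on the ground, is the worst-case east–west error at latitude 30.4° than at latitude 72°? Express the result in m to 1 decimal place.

Rounding to 5 decimal places leaves the longitude within ±5e-06° of the true value.
At 30.4°: 5e-06° × 111000 × cos 30.4° = 5e-06 × 111000 × 0.8625 ≈ 0.4787 m.
At 72°: 5e-06° × 111000 × cos 72° = 5e-06 × 111000 × 0.3090 ≈ 0.1715 m.
Difference: 0.4787 − 0.1715 = 0.30719 m.

0.3 m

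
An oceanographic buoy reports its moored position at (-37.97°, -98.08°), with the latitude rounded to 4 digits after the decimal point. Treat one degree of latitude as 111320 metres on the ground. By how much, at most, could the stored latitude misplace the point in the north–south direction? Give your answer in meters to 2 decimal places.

5.57 meters

Rounding to 4 decimal places leaves the latitude within ±5e-05° of the true value.
North–south distance: 5e-05° × 111320 m/° = 5.566 m.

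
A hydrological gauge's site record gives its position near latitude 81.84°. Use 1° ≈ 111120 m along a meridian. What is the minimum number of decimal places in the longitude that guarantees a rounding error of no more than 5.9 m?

At 81.84° one degree of longitude covers 111120 × cos 81.84° ≈ 111120 × 0.1419 ≈ 15772.1 m.
Rounding to N decimal places gives at most 0.5 × 10⁻ᴺ degrees of error, i.e. 0.5 × 10⁻ᴺ × 15772.1 m.
Need 0.5 × 15772.1 × 10⁻ᴺ ≤ 5.9 → 10⁻ᴺ ≤ 7.482e-04, so N ≥ 3.13.
At 3 places the error can reach 7.89 m, but 4 places keeps it to 0.789 m.

4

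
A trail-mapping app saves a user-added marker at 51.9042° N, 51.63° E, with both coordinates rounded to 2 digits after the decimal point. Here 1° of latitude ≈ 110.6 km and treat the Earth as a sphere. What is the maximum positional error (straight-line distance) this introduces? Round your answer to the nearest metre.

Rounding to 2 decimal places leaves each coordinate within ±0.005° of the true value.
Latitude error → 0.005 × 110600 = 553 m along the meridian.
E–W at 51.9042°: 0.005° × 110600 × cos 51.9042° = 0.005 × 110600 × 0.6170 ≈ 341.189 m.
Worst case both components are at the extreme and orthogonal: √(553² + 341.189²) ≈ 649.784 m.

650 metres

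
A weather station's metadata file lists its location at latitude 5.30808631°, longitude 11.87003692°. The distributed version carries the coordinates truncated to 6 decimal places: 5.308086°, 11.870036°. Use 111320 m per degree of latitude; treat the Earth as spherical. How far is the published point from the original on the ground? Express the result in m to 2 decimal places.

The latitude changed by +0.00000031° and the longitude by +0.00000092°.
N–S: 0.00000031° × 111320 m/° = 0.0345092 m.
East–west at this latitude: 0.00000092° × 111320 × cos 5.30809° ≈ 0.00000092 × 110843 = 0.101975 m.
Combined displacement = (0.0345092² + 0.101975²)^½ ≈ 0.107656 m.

0.11 m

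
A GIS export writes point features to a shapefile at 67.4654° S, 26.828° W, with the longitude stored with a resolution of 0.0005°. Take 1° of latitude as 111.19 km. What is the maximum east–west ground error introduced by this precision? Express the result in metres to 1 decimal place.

With a 0.0005° grid the true value lies within half a step, ±0.0005°/2 = ±0.00025°, of the stored one.
At latitude 67.4654° a degree of longitude spans 111190 m × cos 67.4654° = 111190 × 0.3832 ≈ 42612.6 m.
Maximum E–W displacement: 0.00025 × 42612.6 = 10.6531 m.

10.7 metres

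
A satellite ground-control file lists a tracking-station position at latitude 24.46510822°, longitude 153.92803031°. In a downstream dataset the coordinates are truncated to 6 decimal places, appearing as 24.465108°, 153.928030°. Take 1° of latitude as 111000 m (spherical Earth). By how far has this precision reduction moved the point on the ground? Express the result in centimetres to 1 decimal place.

The latitude changed by +0.00000022° and the longitude by +0.00000031°.
N–S: 0.00000022° × 111000 m/° = 0.02442 m.
E–W at 24.4651°: 0.00000031° × 111000 × cos 24.4651° = 0.00000031 × 111000 × 0.9102 ≈ 0.0313205 m.
Combined displacement = (0.02442² + 0.0313205²)^½ ≈ 0.0397153 m.
That is 0.0397153 m = 3.9715 cm.

4.0 centimetres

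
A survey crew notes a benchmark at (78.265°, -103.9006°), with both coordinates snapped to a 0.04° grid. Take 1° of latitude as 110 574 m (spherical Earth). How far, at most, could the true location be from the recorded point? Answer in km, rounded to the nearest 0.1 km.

2.3 km

With a 0.04° grid the true value lies within half a step, ±0.04°/2 = ±0.02°, of the stored one.
North–south component: 0.02° × 110574 = 2211.48 m.
E–W at 78.265°: 0.02° × 110574 × cos 78.265° = 0.02 × 110574 × 0.2034 ≈ 449.783 m.
Worst case both components are at the extreme and orthogonal: √(2211.48² + 449.783²) ≈ 2256.76 m.
That is 2256.76 m = 2.2568 km.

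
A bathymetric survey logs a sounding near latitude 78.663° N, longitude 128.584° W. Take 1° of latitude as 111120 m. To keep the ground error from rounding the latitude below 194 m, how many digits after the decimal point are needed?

3

One degree of latitude covers 111120 m.
N decimal places → at most half a unit in the last place, 0.5 × 10⁻ᴺ° = 111120/2 × 10⁻ᴺ m.
Setting 55560 × 10⁻ᴺ ≤ 194 gives 10ᴺ ≥ 286.4, i.e. N ≥ 2.46.
N = 2 would give 556 m (too coarse); N = 3 gives 55.6 m ≤ 194 m.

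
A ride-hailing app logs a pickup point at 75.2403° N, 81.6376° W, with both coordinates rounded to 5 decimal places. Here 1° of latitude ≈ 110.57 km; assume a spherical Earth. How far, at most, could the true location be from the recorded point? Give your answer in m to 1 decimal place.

Rounding to 5 decimal places leaves each coordinate within ±5e-06° of the true value.
Latitude error → 5e-06 × 110570 = 0.55285 m along the meridian.
East–west component at 75.2403°: 5e-06° × 110570 × cos 75.2403° ≈ 5e-06 × 28169.4 ≈ 0.140847 m.
The two errors are perpendicular, so the maximum displacement is √(0.55285² + 0.140847²) ≈ 0.570509 m.

0.6 m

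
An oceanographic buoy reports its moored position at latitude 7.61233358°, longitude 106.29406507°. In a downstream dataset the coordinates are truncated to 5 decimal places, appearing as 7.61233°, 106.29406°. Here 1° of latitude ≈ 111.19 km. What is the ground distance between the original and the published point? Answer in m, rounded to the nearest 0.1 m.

Δlat = 7.61233358 − 7.61233 = +0.00000358°; Δlon = 106.29406507 − 106.29406 = +0.00000507°.
North–south shift: 0.00000358 × 111190 = 0.39806 m.
East–west at this latitude: 0.00000507° × 111190 × cos 7.61233° ≈ 0.00000507 × 110210 = 0.558765 m.
Combined displacement = (0.39806² + 0.558765²)^½ ≈ 0.686054 m.

0.7 m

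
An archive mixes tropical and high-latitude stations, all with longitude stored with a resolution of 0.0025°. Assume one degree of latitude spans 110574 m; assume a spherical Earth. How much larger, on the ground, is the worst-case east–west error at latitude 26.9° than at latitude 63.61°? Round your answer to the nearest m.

With a 0.0025° grid the true value lies within half a step, ±0.0025°/2 = ±0.00125°, of the stored one.
At 26.9°: 0.00125° × 110574 × cos 26.9° = 0.00125 × 110574 × 0.8918 ≈ 123.26 m.
At 63.61°: 0.00125° × 110574 × cos 63.61° = 0.00125 × 110574 × 0.4445 ≈ 61.435 m.
So the lower-latitude error exceeds the higher by 123.26 − 61.435 = 61.827 m.

62 m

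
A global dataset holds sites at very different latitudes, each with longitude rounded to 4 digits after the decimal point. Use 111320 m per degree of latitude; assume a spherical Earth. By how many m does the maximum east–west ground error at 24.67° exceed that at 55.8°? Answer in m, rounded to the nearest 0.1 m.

Rounding to 4 decimal places leaves the longitude within ±5e-05° of the true value.
At 24.67°: 5e-05° × 111320 × cos 24.67° = 5e-05 × 111320 × 0.9087 ≈ 5.058 m.
Error at 55.8° = 5e-05° × 111320 × cos 55.8° ≈ 5.566 × 0.5621 = 3.1286 m.
So the lower-latitude error exceeds the higher by 5.058 − 3.1286 = 1.9294 m.

1.9 m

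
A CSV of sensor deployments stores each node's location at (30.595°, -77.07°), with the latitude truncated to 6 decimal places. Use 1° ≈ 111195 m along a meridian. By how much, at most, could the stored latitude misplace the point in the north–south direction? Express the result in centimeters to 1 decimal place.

11.1 centimeters

Truncating at 6 decimal places can drop up to a full unit in the last place, so the latitude may be off by as much as 1e-06°.
North–south distance: 1e-06° × 111195 m/° = 0.111195 m.
That is 0.111195 m = 11.119 cm.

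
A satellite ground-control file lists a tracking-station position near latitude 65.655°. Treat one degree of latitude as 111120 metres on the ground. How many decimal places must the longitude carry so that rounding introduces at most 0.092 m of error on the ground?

6

At 65.655° one degree of longitude covers 111120 × cos 65.655° ≈ 111120 × 0.4122 ≈ 45807 m.
N decimal places → at most half a unit in the last place, 0.5 × 10⁻ᴺ° = 45807/2 × 10⁻ᴺ m.
Need 0.5 × 45807 × 10⁻ᴺ ≤ 0.092 → 10⁻ᴺ ≤ 4.017e-06, so N ≥ 5.40.
So 6 decimal places suffice (0.0229 m); 5 would allow up to 0.229 m.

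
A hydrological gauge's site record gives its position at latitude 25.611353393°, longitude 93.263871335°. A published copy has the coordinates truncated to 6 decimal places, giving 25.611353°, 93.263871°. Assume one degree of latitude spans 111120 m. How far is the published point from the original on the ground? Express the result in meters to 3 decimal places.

0.055 meters

The latitude changed by +0.000000393° and the longitude by +0.000000335°.
N–S: 0.000000393° × 111120 m/° = 0.0436702 m.
East–west at this latitude: 0.000000335° × 111120 × cos 25.6114° ≈ 0.000000335 × 100202 = 0.0335677 m.
Distance: √(0.0436702² + 0.0335677²) ≈ 0.0550806 m.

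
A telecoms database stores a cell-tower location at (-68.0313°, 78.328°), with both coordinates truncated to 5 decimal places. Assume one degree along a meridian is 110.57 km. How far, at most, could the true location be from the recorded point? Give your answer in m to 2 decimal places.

Truncating at 5 decimal places can drop up to a full unit in the last place, so each coordinate may be off by as much as 1e-05°.
N–S: 1e-05° × 110570 m/° = 1.1057 m.
East–west component at 68.0313°: 1e-05° × 110570 × cos 68.0313° ≈ 1e-05 × 41364.2 ≈ 0.413642 m.
Combining orthogonally: (1.1057² + 0.413642²)^½ ≈ 1.18054 m.

1.18 m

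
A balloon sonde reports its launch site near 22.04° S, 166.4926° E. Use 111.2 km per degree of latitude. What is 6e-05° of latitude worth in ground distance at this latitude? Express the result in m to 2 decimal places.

Along a meridian 6e-05° is 6e-05 × 111200 = 6.672 m.

6.67 m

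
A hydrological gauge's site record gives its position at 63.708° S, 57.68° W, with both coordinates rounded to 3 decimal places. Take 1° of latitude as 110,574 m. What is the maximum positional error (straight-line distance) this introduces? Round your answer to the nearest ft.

Rounding to 3 decimal places leaves each coordinate within ±0.0005° of the true value.
N–S: 0.0005° × 110574 m/° = 55.287 m.
E–W at 63.708°: 0.0005° × 110574 × cos 63.708° = 0.0005 × 110574 × 0.4429 ≈ 24.4892 m.
The two errors are perpendicular, so the maximum displacement is √(55.287² + 24.4892²) ≈ 60.4679 m.
Converting: 60.4679 m × 3.2808 ft/m ≈ 198.39 ft.

198 ft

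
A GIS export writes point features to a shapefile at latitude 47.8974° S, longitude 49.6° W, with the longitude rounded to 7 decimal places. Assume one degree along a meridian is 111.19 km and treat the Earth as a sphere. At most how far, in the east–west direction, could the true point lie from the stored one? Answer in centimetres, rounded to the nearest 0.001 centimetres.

Rounding to 7 decimal places leaves the longitude within ±5e-08° of the true value.
Parallels shrink by cos φ, so at 47.8974° a degree of longitude is 111190 × 0.6705 ≈ 74548.5 m.
East–west error: 5e-08° × 74548.5 m/° ≈ 0.00372742 m.
That is 0.00372742 m = 0.37274 cm.

0.373 centimetres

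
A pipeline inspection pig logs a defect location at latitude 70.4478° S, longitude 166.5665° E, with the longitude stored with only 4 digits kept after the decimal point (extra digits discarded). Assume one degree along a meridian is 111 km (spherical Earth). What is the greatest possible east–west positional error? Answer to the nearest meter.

Truncating at 4 decimal places can drop up to a full unit in the last place, so the longitude may be off by as much as 0.0001°.
One degree of longitude at 70.4478° is 111000 × cos 70.4478° ≈ 111000 × 0.3347 = 37147.9 m.
Maximum E–W displacement: 0.0001 × 37147.9 = 3.71479 m.

4 meters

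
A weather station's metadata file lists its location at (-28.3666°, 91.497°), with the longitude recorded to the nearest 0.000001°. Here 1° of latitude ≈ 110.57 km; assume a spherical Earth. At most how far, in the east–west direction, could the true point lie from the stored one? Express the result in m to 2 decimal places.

0.05 m

Rounding to 6 decimal places leaves the longitude within ±5e-07° of the true value.
At latitude 28.3666° a degree of longitude spans 110570 m × cos 28.3666° = 110570 × 0.8799 ≈ 97293.4 m.
So at most 5e-07° × 97293.4 ≈ 0.0486467 m east–west.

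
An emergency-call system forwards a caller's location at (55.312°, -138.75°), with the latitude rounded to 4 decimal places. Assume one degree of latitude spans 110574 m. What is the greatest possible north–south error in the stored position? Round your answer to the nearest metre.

6 metres

Rounding to 4 decimal places leaves the latitude within ±5e-05° of the true value.
So the N–S error is at most 5e-05 × 110574 = 5.5287 m.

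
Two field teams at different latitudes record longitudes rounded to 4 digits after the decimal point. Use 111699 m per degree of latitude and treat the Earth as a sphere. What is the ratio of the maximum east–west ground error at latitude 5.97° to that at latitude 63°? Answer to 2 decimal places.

2.19

Rounding to 4 decimal places leaves the longitude within ±5e-05° of the true value.
At 5.97°: 5e-05° × 111699 × cos 5.97° = 5e-05 × 111699 × 0.9946 ≈ 5.5547 m.
At 63°: 5e-05° × 111699 × cos 63° = 5e-05 × 111699 × 0.4540 ≈ 2.5355 m.
Ratio: 5.5547 / 2.5355 = cos 5.97° / cos 63° ≈ 2.1907.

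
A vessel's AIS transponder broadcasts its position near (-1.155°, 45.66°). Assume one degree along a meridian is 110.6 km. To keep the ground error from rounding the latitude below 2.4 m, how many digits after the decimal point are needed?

One degree of latitude covers 110600 m.
Rounding to N decimal places gives at most 0.5 × 10⁻ᴺ degrees of error, i.e. 0.5 × 10⁻ᴺ × 110600 m.
Need 0.5 × 110600 × 10⁻ᴺ ≤ 2.4 → 10⁻ᴺ ≤ 4.340e-05, so N ≥ 4.36.
At 4 places the error can reach 5.53 m, but 5 places keeps it to 0.553 m.

5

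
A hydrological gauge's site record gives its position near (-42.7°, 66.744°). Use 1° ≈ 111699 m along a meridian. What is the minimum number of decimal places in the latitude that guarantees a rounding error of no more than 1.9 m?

One degree of latitude covers 111699 m.
N decimal places → at most half a unit in the last place, 0.5 × 10⁻ᴺ° = 111699/2 × 10⁻ᴺ m.
Need 0.5 × 111699 × 10⁻ᴺ ≤ 1.9 → 10⁻ᴺ ≤ 3.402e-05, so N ≥ 4.47.
So 5 decimal places suffice (0.558 m); 4 would allow up to 5.58 m.

5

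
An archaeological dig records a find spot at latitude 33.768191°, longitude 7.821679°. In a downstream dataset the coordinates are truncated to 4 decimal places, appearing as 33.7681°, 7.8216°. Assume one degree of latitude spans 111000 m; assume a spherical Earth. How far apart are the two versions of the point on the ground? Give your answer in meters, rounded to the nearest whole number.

12 meters

Δlat = 33.768191 − 33.7681 = +0.000091°; Δlon = 7.821679 − 7.8216 = +0.000079°.
North–south shift: 0.000091 × 111000 = 10.101 m.
East–west at this latitude: 0.000079° × 111000 × cos 33.7681° ≈ 0.000079 × 92273.6 = 7.28962 m.
Combined displacement = (10.101² + 7.28962²)^½ ≈ 12.4567 m.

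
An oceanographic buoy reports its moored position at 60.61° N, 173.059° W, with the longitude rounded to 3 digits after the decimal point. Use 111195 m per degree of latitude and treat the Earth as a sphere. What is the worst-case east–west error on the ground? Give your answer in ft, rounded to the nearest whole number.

Rounding to 3 decimal places leaves the longitude within ±0.0005° of the true value.
One degree of longitude at 60.61° is 111195 × cos 60.61° ≈ 111195 × 0.4908 = 54569.1 m.
Maximum E–W displacement: 0.0005 × 54569.1 = 27.2846 m.
Converting: 27.2846 m × 3.2808 ft/m ≈ 89.516 ft.

90 ft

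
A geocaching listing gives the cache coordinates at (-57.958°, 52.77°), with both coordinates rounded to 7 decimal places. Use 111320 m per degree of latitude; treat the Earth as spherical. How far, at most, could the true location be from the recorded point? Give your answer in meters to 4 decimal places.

Rounding to 7 decimal places leaves each coordinate within ±5e-08° of the true value.
N–S: 5e-08° × 111320 m/° = 0.005566 m.
Longitude error → 5e-08 × 111320 × cos 57.958° = 5e-08 × 111320 × 0.5305 ≈ 0.00295299 m.
The two errors are perpendicular, so the maximum displacement is √(0.005566² + 0.00295299²) ≈ 0.00630083 m.

0.0063 meters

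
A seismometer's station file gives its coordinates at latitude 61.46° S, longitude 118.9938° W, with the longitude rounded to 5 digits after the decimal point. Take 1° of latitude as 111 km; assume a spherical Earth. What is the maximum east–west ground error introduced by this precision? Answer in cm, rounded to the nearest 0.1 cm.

Rounding to 5 decimal places leaves the longitude within ±5e-06° of the true value.
At latitude 61.46° a degree of longitude spans 111000 m × cos 61.46° = 111000 × 0.4778 ≈ 53032.7 m.
East–west error: 5e-06° × 53032.7 m/° ≈ 0.265164 m.
That is 0.265164 m = 26.516 cm.

26.5 cm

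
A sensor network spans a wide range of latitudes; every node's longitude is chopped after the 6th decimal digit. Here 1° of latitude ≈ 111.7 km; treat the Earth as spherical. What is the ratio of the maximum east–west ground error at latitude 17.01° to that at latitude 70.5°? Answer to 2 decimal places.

Truncating at 6 decimal places can drop up to a full unit in the last place, so the longitude may be off by as much as 1e-06°.
At 17.01°: 1e-06° × 111700 × cos 17.01° = 1e-06 × 111700 × 0.9563 ≈ 0.10681 m.
Error at 70.5° = 1e-06° × 111700 × cos 70.5° ≈ 0.1117 × 0.3338 = 0.037286 m.
The ratio reduces to cos 17.01° / cos 70.5° = 0.9563/0.3338 ≈ 2.8647.

2.86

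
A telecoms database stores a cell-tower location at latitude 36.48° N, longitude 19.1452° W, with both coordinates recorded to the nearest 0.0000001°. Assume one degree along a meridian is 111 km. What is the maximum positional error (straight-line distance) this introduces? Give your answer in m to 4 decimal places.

0.0071 m

Rounding to 7 decimal places leaves each coordinate within ±5e-08° of the true value.
Latitude error → 5e-08 × 111000 = 0.00555 m along the meridian.
E–W at 36.48°: 5e-08° × 111000 × cos 36.48° = 5e-08 × 111000 × 0.8041 ≈ 0.00446256 m.
Combining orthogonally: (0.00555² + 0.00446256²)^½ ≈ 0.00712158 m.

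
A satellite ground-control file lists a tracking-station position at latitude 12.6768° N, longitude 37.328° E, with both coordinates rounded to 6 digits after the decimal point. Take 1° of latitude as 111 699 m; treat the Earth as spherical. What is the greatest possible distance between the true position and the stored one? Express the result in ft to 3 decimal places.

0.256 ft

Rounding to 6 decimal places leaves each coordinate within ±5e-07° of the true value.
N–S: 5e-07° × 111699 m/° = 0.0558495 m.
East–west component at 12.6768°: 5e-07° × 111699 × cos 12.6768° ≈ 5e-07 × 108976 ≈ 0.0544881 m.
Combining orthogonally: (0.0558495² + 0.0544881²)^½ ≈ 0.0780264 m.
In feet: 0.0780264 m ÷ 0.3048 ≈ 0.25599 ft.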